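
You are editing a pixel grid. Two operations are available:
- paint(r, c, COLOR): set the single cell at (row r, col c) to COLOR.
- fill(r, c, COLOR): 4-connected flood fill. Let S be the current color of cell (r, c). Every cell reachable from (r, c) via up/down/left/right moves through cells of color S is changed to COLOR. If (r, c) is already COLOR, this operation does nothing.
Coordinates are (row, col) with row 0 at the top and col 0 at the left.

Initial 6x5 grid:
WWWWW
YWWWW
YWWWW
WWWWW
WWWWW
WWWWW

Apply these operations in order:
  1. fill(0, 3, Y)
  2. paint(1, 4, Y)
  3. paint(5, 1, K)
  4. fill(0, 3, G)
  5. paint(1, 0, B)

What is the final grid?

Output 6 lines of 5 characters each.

After op 1 fill(0,3,Y) [28 cells changed]:
YYYYY
YYYYY
YYYYY
YYYYY
YYYYY
YYYYY
After op 2 paint(1,4,Y):
YYYYY
YYYYY
YYYYY
YYYYY
YYYYY
YYYYY
After op 3 paint(5,1,K):
YYYYY
YYYYY
YYYYY
YYYYY
YYYYY
YKYYY
After op 4 fill(0,3,G) [29 cells changed]:
GGGGG
GGGGG
GGGGG
GGGGG
GGGGG
GKGGG
After op 5 paint(1,0,B):
GGGGG
BGGGG
GGGGG
GGGGG
GGGGG
GKGGG

Answer: GGGGG
BGGGG
GGGGG
GGGGG
GGGGG
GKGGG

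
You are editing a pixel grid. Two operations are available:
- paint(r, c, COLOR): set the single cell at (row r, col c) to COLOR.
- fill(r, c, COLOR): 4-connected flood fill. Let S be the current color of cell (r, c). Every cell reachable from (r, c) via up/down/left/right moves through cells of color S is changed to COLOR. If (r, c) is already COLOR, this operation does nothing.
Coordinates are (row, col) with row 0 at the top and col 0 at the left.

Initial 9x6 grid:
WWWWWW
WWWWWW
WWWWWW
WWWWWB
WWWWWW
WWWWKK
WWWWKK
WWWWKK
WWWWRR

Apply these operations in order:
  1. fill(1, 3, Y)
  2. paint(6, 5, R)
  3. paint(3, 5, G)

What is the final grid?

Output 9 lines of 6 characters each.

After op 1 fill(1,3,Y) [45 cells changed]:
YYYYYY
YYYYYY
YYYYYY
YYYYYB
YYYYYY
YYYYKK
YYYYKK
YYYYKK
YYYYRR
After op 2 paint(6,5,R):
YYYYYY
YYYYYY
YYYYYY
YYYYYB
YYYYYY
YYYYKK
YYYYKR
YYYYKK
YYYYRR
After op 3 paint(3,5,G):
YYYYYY
YYYYYY
YYYYYY
YYYYYG
YYYYYY
YYYYKK
YYYYKR
YYYYKK
YYYYRR

Answer: YYYYYY
YYYYYY
YYYYYY
YYYYYG
YYYYYY
YYYYKK
YYYYKR
YYYYKK
YYYYRR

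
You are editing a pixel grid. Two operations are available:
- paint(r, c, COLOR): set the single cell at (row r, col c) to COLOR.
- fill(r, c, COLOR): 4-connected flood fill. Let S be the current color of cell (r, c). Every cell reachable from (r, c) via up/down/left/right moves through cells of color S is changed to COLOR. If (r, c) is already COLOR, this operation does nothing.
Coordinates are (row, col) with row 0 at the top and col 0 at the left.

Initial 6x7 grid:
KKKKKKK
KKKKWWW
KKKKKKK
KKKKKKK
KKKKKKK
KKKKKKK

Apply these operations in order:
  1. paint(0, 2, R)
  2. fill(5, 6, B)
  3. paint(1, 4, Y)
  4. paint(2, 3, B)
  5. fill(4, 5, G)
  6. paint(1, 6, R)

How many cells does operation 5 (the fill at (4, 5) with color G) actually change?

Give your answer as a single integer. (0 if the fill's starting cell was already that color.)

After op 1 paint(0,2,R):
KKRKKKK
KKKKWWW
KKKKKKK
KKKKKKK
KKKKKKK
KKKKKKK
After op 2 fill(5,6,B) [38 cells changed]:
BBRBBBB
BBBBWWW
BBBBBBB
BBBBBBB
BBBBBBB
BBBBBBB
After op 3 paint(1,4,Y):
BBRBBBB
BBBBYWW
BBBBBBB
BBBBBBB
BBBBBBB
BBBBBBB
After op 4 paint(2,3,B):
BBRBBBB
BBBBYWW
BBBBBBB
BBBBBBB
BBBBBBB
BBBBBBB
After op 5 fill(4,5,G) [38 cells changed]:
GGRGGGG
GGGGYWW
GGGGGGG
GGGGGGG
GGGGGGG
GGGGGGG

Answer: 38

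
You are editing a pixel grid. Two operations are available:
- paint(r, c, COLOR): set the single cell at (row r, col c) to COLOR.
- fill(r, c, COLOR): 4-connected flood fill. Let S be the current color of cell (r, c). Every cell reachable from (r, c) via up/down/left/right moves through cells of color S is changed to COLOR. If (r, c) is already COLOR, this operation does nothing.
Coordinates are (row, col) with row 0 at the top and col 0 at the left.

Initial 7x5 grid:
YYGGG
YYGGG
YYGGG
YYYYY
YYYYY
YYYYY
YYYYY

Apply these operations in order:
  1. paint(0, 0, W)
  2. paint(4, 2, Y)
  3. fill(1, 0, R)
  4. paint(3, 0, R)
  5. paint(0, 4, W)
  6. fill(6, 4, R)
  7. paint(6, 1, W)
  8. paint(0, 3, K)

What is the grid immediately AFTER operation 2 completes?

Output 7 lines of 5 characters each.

After op 1 paint(0,0,W):
WYGGG
YYGGG
YYGGG
YYYYY
YYYYY
YYYYY
YYYYY
After op 2 paint(4,2,Y):
WYGGG
YYGGG
YYGGG
YYYYY
YYYYY
YYYYY
YYYYY

Answer: WYGGG
YYGGG
YYGGG
YYYYY
YYYYY
YYYYY
YYYYY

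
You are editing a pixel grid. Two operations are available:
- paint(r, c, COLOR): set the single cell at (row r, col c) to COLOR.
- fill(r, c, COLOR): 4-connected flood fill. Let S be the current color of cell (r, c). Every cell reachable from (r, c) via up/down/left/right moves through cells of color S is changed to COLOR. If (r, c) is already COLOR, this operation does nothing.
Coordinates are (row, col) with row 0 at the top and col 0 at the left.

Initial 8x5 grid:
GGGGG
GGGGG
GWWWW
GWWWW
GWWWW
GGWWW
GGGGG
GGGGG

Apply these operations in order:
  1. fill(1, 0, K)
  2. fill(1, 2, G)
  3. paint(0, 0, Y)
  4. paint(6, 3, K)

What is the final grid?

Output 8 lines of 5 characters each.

Answer: YGGGG
GGGGG
GWWWW
GWWWW
GWWWW
GGWWW
GGGKG
GGGGG

Derivation:
After op 1 fill(1,0,K) [25 cells changed]:
KKKKK
KKKKK
KWWWW
KWWWW
KWWWW
KKWWW
KKKKK
KKKKK
After op 2 fill(1,2,G) [25 cells changed]:
GGGGG
GGGGG
GWWWW
GWWWW
GWWWW
GGWWW
GGGGG
GGGGG
After op 3 paint(0,0,Y):
YGGGG
GGGGG
GWWWW
GWWWW
GWWWW
GGWWW
GGGGG
GGGGG
After op 4 paint(6,3,K):
YGGGG
GGGGG
GWWWW
GWWWW
GWWWW
GGWWW
GGGKG
GGGGG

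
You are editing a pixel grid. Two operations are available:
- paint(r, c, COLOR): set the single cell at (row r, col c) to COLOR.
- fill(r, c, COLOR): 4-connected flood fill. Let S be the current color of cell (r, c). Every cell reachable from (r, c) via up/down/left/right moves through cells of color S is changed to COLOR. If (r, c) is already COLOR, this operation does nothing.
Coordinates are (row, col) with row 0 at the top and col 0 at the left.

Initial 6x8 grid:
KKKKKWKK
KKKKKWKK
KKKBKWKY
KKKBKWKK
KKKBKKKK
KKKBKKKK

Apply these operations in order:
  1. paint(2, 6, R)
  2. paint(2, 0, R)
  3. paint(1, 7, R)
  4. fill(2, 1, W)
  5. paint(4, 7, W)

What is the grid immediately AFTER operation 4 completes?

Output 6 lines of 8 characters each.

Answer: WWWWWWKK
WWWWWWKR
RWWBWWRY
WWWBWWWW
WWWBWWWW
WWWBWWWW

Derivation:
After op 1 paint(2,6,R):
KKKKKWKK
KKKKKWKK
KKKBKWRY
KKKBKWKK
KKKBKKKK
KKKBKKKK
After op 2 paint(2,0,R):
KKKKKWKK
KKKKKWKK
RKKBKWRY
KKKBKWKK
KKKBKKKK
KKKBKKKK
After op 3 paint(1,7,R):
KKKKKWKK
KKKKKWKR
RKKBKWRY
KKKBKWKK
KKKBKKKK
KKKBKKKK
After op 4 fill(2,1,W) [33 cells changed]:
WWWWWWKK
WWWWWWKR
RWWBWWRY
WWWBWWWW
WWWBWWWW
WWWBWWWW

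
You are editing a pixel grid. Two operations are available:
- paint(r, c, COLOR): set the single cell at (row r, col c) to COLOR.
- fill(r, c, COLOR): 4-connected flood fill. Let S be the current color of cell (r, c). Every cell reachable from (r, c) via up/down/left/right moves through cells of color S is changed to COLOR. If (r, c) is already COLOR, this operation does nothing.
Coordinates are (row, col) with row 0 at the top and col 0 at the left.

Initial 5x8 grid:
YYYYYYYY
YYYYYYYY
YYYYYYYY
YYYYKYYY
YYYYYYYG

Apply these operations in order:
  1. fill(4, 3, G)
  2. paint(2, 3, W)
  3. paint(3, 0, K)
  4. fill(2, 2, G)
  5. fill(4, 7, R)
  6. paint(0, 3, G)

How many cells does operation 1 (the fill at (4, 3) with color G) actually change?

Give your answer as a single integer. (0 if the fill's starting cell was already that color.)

After op 1 fill(4,3,G) [38 cells changed]:
GGGGGGGG
GGGGGGGG
GGGGGGGG
GGGGKGGG
GGGGGGGG

Answer: 38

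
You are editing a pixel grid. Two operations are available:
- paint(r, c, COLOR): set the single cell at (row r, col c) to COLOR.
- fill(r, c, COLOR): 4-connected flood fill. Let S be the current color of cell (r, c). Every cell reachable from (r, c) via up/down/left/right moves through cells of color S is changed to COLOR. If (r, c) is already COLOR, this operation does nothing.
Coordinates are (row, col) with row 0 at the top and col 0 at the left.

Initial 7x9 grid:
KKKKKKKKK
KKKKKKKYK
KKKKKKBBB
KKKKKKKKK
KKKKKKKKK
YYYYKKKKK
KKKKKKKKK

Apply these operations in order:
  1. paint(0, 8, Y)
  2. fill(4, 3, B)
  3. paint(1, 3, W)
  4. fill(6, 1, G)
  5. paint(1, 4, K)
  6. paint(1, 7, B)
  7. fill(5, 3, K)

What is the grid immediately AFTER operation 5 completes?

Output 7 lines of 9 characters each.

After op 1 paint(0,8,Y):
KKKKKKKKY
KKKKKKKYK
KKKKKKBBB
KKKKKKKKK
KKKKKKKKK
YYYYKKKKK
KKKKKKKKK
After op 2 fill(4,3,B) [53 cells changed]:
BBBBBBBBY
BBBBBBBYK
BBBBBBBBB
BBBBBBBBB
BBBBBBBBB
YYYYBBBBB
BBBBBBBBB
After op 3 paint(1,3,W):
BBBBBBBBY
BBBWBBBYK
BBBBBBBBB
BBBBBBBBB
BBBBBBBBB
YYYYBBBBB
BBBBBBBBB
After op 4 fill(6,1,G) [55 cells changed]:
GGGGGGGGY
GGGWGGGYK
GGGGGGGGG
GGGGGGGGG
GGGGGGGGG
YYYYGGGGG
GGGGGGGGG
After op 5 paint(1,4,K):
GGGGGGGGY
GGGWKGGYK
GGGGGGGGG
GGGGGGGGG
GGGGGGGGG
YYYYGGGGG
GGGGGGGGG

Answer: GGGGGGGGY
GGGWKGGYK
GGGGGGGGG
GGGGGGGGG
GGGGGGGGG
YYYYGGGGG
GGGGGGGGG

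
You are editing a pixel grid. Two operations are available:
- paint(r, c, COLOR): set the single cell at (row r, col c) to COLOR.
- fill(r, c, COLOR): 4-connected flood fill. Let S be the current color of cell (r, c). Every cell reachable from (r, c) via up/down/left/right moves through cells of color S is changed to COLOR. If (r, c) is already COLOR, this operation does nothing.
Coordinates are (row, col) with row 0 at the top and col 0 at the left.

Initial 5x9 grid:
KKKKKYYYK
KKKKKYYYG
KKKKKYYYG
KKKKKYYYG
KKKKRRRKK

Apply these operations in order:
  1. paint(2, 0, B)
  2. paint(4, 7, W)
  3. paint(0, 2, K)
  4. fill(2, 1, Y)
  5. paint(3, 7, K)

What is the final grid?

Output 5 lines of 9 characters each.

After op 1 paint(2,0,B):
KKKKKYYYK
KKKKKYYYG
BKKKKYYYG
KKKKKYYYG
KKKKRRRKK
After op 2 paint(4,7,W):
KKKKKYYYK
KKKKKYYYG
BKKKKYYYG
KKKKKYYYG
KKKKRRRWK
After op 3 paint(0,2,K):
KKKKKYYYK
KKKKKYYYG
BKKKKYYYG
KKKKKYYYG
KKKKRRRWK
After op 4 fill(2,1,Y) [23 cells changed]:
YYYYYYYYK
YYYYYYYYG
BYYYYYYYG
YYYYYYYYG
YYYYRRRWK
After op 5 paint(3,7,K):
YYYYYYYYK
YYYYYYYYG
BYYYYYYYG
YYYYYYYKG
YYYYRRRWK

Answer: YYYYYYYYK
YYYYYYYYG
BYYYYYYYG
YYYYYYYKG
YYYYRRRWK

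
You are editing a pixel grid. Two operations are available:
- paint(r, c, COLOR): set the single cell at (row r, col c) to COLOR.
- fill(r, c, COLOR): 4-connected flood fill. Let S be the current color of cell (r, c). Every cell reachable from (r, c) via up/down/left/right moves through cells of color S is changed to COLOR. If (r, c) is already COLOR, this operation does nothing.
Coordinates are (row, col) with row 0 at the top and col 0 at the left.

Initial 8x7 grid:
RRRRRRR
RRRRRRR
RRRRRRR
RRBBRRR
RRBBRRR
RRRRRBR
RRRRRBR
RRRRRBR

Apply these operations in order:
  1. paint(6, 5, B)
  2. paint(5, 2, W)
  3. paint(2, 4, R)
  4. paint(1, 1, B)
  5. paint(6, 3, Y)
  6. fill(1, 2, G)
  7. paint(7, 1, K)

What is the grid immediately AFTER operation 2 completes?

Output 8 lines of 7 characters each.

Answer: RRRRRRR
RRRRRRR
RRRRRRR
RRBBRRR
RRBBRRR
RRWRRBR
RRRRRBR
RRRRRBR

Derivation:
After op 1 paint(6,5,B):
RRRRRRR
RRRRRRR
RRRRRRR
RRBBRRR
RRBBRRR
RRRRRBR
RRRRRBR
RRRRRBR
After op 2 paint(5,2,W):
RRRRRRR
RRRRRRR
RRRRRRR
RRBBRRR
RRBBRRR
RRWRRBR
RRRRRBR
RRRRRBR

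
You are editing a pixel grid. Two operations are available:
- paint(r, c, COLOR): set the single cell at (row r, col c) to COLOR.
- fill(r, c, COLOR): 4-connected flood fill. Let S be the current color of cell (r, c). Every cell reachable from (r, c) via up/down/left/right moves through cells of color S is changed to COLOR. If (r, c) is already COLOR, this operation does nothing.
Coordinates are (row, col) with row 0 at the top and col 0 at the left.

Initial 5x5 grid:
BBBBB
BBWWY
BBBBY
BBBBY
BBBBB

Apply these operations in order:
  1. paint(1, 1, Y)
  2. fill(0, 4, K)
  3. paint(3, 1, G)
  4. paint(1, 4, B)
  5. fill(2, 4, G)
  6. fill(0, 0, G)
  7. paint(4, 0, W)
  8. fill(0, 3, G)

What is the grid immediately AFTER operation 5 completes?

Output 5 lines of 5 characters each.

After op 1 paint(1,1,Y):
BBBBB
BYWWY
BBBBY
BBBBY
BBBBB
After op 2 fill(0,4,K) [19 cells changed]:
KKKKK
KYWWY
KKKKY
KKKKY
KKKKK
After op 3 paint(3,1,G):
KKKKK
KYWWY
KKKKY
KGKKY
KKKKK
After op 4 paint(1,4,B):
KKKKK
KYWWB
KKKKY
KGKKY
KKKKK
After op 5 fill(2,4,G) [2 cells changed]:
KKKKK
KYWWB
KKKKG
KGKKG
KKKKK

Answer: KKKKK
KYWWB
KKKKG
KGKKG
KKKKK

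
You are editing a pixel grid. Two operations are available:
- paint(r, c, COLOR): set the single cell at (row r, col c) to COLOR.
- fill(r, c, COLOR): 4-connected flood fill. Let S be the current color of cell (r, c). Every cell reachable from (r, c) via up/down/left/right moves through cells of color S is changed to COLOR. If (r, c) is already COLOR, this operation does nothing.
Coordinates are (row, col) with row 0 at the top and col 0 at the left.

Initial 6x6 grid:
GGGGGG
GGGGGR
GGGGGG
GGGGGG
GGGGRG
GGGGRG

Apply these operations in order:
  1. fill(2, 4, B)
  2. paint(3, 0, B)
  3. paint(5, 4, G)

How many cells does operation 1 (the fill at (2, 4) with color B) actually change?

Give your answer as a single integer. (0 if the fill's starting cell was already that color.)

After op 1 fill(2,4,B) [33 cells changed]:
BBBBBB
BBBBBR
BBBBBB
BBBBBB
BBBBRB
BBBBRB

Answer: 33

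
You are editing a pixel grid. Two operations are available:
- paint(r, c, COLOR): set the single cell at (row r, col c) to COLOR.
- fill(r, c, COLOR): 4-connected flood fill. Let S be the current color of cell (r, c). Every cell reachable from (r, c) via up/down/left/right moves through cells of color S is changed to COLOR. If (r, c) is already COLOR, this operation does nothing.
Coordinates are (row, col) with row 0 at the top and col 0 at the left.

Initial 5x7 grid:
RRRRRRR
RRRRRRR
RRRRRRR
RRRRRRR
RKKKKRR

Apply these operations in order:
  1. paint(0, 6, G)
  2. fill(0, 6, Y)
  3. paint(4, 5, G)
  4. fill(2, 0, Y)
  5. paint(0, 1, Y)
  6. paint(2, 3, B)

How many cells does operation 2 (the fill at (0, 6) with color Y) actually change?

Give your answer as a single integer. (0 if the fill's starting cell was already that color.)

Answer: 1

Derivation:
After op 1 paint(0,6,G):
RRRRRRG
RRRRRRR
RRRRRRR
RRRRRRR
RKKKKRR
After op 2 fill(0,6,Y) [1 cells changed]:
RRRRRRY
RRRRRRR
RRRRRRR
RRRRRRR
RKKKKRR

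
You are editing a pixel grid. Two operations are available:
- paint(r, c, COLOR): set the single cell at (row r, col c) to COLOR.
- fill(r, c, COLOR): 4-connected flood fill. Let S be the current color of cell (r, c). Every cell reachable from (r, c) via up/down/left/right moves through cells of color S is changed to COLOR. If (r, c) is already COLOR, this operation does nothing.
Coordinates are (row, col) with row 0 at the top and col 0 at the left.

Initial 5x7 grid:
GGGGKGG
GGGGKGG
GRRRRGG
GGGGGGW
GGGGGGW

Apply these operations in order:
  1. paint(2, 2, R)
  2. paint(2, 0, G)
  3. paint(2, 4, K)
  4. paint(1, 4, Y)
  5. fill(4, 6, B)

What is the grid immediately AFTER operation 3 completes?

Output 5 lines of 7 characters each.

Answer: GGGGKGG
GGGGKGG
GRRRKGG
GGGGGGW
GGGGGGW

Derivation:
After op 1 paint(2,2,R):
GGGGKGG
GGGGKGG
GRRRRGG
GGGGGGW
GGGGGGW
After op 2 paint(2,0,G):
GGGGKGG
GGGGKGG
GRRRRGG
GGGGGGW
GGGGGGW
After op 3 paint(2,4,K):
GGGGKGG
GGGGKGG
GRRRKGG
GGGGGGW
GGGGGGW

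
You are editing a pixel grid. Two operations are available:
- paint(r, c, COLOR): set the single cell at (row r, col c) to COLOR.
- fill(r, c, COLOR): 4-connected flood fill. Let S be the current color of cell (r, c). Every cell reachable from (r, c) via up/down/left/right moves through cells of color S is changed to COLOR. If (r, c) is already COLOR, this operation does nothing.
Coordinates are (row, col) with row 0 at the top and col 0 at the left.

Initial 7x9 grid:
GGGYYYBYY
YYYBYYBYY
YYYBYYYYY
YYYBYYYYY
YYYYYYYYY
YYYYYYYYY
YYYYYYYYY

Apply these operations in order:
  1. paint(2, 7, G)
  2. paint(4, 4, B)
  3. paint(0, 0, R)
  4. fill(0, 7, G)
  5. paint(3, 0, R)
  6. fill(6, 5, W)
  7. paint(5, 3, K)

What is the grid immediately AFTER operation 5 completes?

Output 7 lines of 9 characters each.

After op 1 paint(2,7,G):
GGGYYYBYY
YYYBYYBYY
YYYBYYYGY
YYYBYYYYY
YYYYYYYYY
YYYYYYYYY
YYYYYYYYY
After op 2 paint(4,4,B):
GGGYYYBYY
YYYBYYBYY
YYYBYYYGY
YYYBYYYYY
YYYYBYYYY
YYYYYYYYY
YYYYYYYYY
After op 3 paint(0,0,R):
RGGYYYBYY
YYYBYYBYY
YYYBYYYGY
YYYBYYYYY
YYYYBYYYY
YYYYYYYYY
YYYYYYYYY
After op 4 fill(0,7,G) [53 cells changed]:
RGGGGGBGG
GGGBGGBGG
GGGBGGGGG
GGGBGGGGG
GGGGBGGGG
GGGGGGGGG
GGGGGGGGG
After op 5 paint(3,0,R):
RGGGGGBGG
GGGBGGBGG
GGGBGGGGG
RGGBGGGGG
GGGGBGGGG
GGGGGGGGG
GGGGGGGGG

Answer: RGGGGGBGG
GGGBGGBGG
GGGBGGGGG
RGGBGGGGG
GGGGBGGGG
GGGGGGGGG
GGGGGGGGG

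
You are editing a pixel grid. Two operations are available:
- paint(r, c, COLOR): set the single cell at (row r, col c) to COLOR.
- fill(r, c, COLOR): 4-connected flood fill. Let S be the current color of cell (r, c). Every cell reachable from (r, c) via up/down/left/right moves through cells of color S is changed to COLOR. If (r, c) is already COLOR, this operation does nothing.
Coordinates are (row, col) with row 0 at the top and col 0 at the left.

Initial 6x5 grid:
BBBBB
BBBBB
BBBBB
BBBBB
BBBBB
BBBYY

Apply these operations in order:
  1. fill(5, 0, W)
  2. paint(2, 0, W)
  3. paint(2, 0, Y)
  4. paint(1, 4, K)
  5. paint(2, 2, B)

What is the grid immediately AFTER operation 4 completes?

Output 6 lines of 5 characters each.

After op 1 fill(5,0,W) [28 cells changed]:
WWWWW
WWWWW
WWWWW
WWWWW
WWWWW
WWWYY
After op 2 paint(2,0,W):
WWWWW
WWWWW
WWWWW
WWWWW
WWWWW
WWWYY
After op 3 paint(2,0,Y):
WWWWW
WWWWW
YWWWW
WWWWW
WWWWW
WWWYY
After op 4 paint(1,4,K):
WWWWW
WWWWK
YWWWW
WWWWW
WWWWW
WWWYY

Answer: WWWWW
WWWWK
YWWWW
WWWWW
WWWWW
WWWYY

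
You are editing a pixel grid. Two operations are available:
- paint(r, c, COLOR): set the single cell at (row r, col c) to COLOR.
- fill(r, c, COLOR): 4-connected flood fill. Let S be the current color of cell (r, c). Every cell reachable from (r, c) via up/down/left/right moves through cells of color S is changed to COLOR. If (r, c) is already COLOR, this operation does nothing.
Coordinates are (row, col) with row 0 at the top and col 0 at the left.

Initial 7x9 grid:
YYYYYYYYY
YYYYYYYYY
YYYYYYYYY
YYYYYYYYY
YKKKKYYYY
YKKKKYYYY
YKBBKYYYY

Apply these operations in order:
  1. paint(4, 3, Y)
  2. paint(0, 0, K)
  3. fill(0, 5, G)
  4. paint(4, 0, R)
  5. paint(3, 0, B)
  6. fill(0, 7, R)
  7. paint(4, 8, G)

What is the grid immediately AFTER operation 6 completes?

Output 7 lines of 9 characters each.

Answer: KRRRRRRRR
RRRRRRRRR
RRRRRRRRR
BRRRRRRRR
RKKRKRRRR
GKKKKRRRR
GKBBKRRRR

Derivation:
After op 1 paint(4,3,Y):
YYYYYYYYY
YYYYYYYYY
YYYYYYYYY
YYYYYYYYY
YKKYKYYYY
YKKKKYYYY
YKBBKYYYY
After op 2 paint(0,0,K):
KYYYYYYYY
YYYYYYYYY
YYYYYYYYY
YYYYYYYYY
YKKYKYYYY
YKKKKYYYY
YKBBKYYYY
After op 3 fill(0,5,G) [51 cells changed]:
KGGGGGGGG
GGGGGGGGG
GGGGGGGGG
GGGGGGGGG
GKKGKGGGG
GKKKKGGGG
GKBBKGGGG
After op 4 paint(4,0,R):
KGGGGGGGG
GGGGGGGGG
GGGGGGGGG
GGGGGGGGG
RKKGKGGGG
GKKKKGGGG
GKBBKGGGG
After op 5 paint(3,0,B):
KGGGGGGGG
GGGGGGGGG
GGGGGGGGG
BGGGGGGGG
RKKGKGGGG
GKKKKGGGG
GKBBKGGGG
After op 6 fill(0,7,R) [47 cells changed]:
KRRRRRRRR
RRRRRRRRR
RRRRRRRRR
BRRRRRRRR
RKKRKRRRR
GKKKKRRRR
GKBBKRRRR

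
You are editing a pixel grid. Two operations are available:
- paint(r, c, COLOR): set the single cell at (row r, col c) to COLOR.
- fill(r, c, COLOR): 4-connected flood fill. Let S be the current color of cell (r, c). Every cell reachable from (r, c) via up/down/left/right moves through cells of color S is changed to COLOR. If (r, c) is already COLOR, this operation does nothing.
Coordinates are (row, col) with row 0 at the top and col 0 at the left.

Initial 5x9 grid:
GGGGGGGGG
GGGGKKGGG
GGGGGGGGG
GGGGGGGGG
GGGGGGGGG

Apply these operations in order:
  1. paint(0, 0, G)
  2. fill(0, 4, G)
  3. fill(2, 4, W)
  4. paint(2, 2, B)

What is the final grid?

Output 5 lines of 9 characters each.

Answer: WWWWWWWWW
WWWWKKWWW
WWBWWWWWW
WWWWWWWWW
WWWWWWWWW

Derivation:
After op 1 paint(0,0,G):
GGGGGGGGG
GGGGKKGGG
GGGGGGGGG
GGGGGGGGG
GGGGGGGGG
After op 2 fill(0,4,G) [0 cells changed]:
GGGGGGGGG
GGGGKKGGG
GGGGGGGGG
GGGGGGGGG
GGGGGGGGG
After op 3 fill(2,4,W) [43 cells changed]:
WWWWWWWWW
WWWWKKWWW
WWWWWWWWW
WWWWWWWWW
WWWWWWWWW
After op 4 paint(2,2,B):
WWWWWWWWW
WWWWKKWWW
WWBWWWWWW
WWWWWWWWW
WWWWWWWWW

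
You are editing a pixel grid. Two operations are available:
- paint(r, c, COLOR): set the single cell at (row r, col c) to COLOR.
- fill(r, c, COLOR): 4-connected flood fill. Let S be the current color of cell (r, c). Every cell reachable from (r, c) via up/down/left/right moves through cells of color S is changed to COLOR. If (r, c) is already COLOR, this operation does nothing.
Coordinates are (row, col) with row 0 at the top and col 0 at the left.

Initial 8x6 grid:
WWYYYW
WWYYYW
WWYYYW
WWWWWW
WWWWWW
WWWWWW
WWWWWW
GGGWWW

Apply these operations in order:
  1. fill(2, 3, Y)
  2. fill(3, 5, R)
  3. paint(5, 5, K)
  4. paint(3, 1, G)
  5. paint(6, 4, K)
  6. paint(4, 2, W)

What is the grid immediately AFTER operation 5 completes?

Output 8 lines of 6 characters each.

After op 1 fill(2,3,Y) [0 cells changed]:
WWYYYW
WWYYYW
WWYYYW
WWWWWW
WWWWWW
WWWWWW
WWWWWW
GGGWWW
After op 2 fill(3,5,R) [36 cells changed]:
RRYYYR
RRYYYR
RRYYYR
RRRRRR
RRRRRR
RRRRRR
RRRRRR
GGGRRR
After op 3 paint(5,5,K):
RRYYYR
RRYYYR
RRYYYR
RRRRRR
RRRRRR
RRRRRK
RRRRRR
GGGRRR
After op 4 paint(3,1,G):
RRYYYR
RRYYYR
RRYYYR
RGRRRR
RRRRRR
RRRRRK
RRRRRR
GGGRRR
After op 5 paint(6,4,K):
RRYYYR
RRYYYR
RRYYYR
RGRRRR
RRRRRR
RRRRRK
RRRRKR
GGGRRR

Answer: RRYYYR
RRYYYR
RRYYYR
RGRRRR
RRRRRR
RRRRRK
RRRRKR
GGGRRR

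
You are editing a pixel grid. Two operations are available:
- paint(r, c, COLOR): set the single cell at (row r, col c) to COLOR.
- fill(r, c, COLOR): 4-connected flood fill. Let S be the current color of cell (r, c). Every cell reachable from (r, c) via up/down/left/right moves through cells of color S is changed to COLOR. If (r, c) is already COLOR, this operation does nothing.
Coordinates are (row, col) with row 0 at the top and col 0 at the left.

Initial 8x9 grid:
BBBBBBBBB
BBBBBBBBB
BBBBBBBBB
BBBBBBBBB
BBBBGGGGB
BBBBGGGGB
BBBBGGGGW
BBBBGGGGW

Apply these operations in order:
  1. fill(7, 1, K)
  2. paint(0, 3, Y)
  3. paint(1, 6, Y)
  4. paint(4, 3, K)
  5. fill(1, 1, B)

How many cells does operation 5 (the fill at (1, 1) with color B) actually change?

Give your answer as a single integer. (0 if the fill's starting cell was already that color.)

Answer: 52

Derivation:
After op 1 fill(7,1,K) [54 cells changed]:
KKKKKKKKK
KKKKKKKKK
KKKKKKKKK
KKKKKKKKK
KKKKGGGGK
KKKKGGGGK
KKKKGGGGW
KKKKGGGGW
After op 2 paint(0,3,Y):
KKKYKKKKK
KKKKKKKKK
KKKKKKKKK
KKKKKKKKK
KKKKGGGGK
KKKKGGGGK
KKKKGGGGW
KKKKGGGGW
After op 3 paint(1,6,Y):
KKKYKKKKK
KKKKKKYKK
KKKKKKKKK
KKKKKKKKK
KKKKGGGGK
KKKKGGGGK
KKKKGGGGW
KKKKGGGGW
After op 4 paint(4,3,K):
KKKYKKKKK
KKKKKKYKK
KKKKKKKKK
KKKKKKKKK
KKKKGGGGK
KKKKGGGGK
KKKKGGGGW
KKKKGGGGW
After op 5 fill(1,1,B) [52 cells changed]:
BBBYBBBBB
BBBBBBYBB
BBBBBBBBB
BBBBBBBBB
BBBBGGGGB
BBBBGGGGB
BBBBGGGGW
BBBBGGGGW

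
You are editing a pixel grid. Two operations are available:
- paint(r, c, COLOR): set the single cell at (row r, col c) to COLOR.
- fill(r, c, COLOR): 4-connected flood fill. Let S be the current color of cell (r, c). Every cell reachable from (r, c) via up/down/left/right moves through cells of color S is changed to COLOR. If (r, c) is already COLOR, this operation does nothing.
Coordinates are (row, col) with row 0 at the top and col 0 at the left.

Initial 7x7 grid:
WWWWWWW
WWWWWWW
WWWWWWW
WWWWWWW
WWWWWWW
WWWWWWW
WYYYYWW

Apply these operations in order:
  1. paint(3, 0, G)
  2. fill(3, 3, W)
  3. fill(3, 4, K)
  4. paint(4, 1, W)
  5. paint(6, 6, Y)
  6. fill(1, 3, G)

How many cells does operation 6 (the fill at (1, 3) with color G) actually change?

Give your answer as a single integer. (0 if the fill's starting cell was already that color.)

Answer: 42

Derivation:
After op 1 paint(3,0,G):
WWWWWWW
WWWWWWW
WWWWWWW
GWWWWWW
WWWWWWW
WWWWWWW
WYYYYWW
After op 2 fill(3,3,W) [0 cells changed]:
WWWWWWW
WWWWWWW
WWWWWWW
GWWWWWW
WWWWWWW
WWWWWWW
WYYYYWW
After op 3 fill(3,4,K) [44 cells changed]:
KKKKKKK
KKKKKKK
KKKKKKK
GKKKKKK
KKKKKKK
KKKKKKK
KYYYYKK
After op 4 paint(4,1,W):
KKKKKKK
KKKKKKK
KKKKKKK
GKKKKKK
KWKKKKK
KKKKKKK
KYYYYKK
After op 5 paint(6,6,Y):
KKKKKKK
KKKKKKK
KKKKKKK
GKKKKKK
KWKKKKK
KKKKKKK
KYYYYKY
After op 6 fill(1,3,G) [42 cells changed]:
GGGGGGG
GGGGGGG
GGGGGGG
GGGGGGG
GWGGGGG
GGGGGGG
GYYYYGY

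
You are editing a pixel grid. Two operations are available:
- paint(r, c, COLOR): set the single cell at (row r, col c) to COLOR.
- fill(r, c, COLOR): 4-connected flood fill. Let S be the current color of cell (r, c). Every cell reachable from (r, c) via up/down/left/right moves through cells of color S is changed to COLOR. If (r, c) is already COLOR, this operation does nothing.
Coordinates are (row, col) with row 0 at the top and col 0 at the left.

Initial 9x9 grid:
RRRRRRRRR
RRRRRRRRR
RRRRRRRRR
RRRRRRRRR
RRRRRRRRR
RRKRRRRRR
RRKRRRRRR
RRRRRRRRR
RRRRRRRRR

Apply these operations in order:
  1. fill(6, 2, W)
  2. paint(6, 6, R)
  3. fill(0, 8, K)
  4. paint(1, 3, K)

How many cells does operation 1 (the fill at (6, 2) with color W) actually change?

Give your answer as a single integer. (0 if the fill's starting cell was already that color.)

After op 1 fill(6,2,W) [2 cells changed]:
RRRRRRRRR
RRRRRRRRR
RRRRRRRRR
RRRRRRRRR
RRRRRRRRR
RRWRRRRRR
RRWRRRRRR
RRRRRRRRR
RRRRRRRRR

Answer: 2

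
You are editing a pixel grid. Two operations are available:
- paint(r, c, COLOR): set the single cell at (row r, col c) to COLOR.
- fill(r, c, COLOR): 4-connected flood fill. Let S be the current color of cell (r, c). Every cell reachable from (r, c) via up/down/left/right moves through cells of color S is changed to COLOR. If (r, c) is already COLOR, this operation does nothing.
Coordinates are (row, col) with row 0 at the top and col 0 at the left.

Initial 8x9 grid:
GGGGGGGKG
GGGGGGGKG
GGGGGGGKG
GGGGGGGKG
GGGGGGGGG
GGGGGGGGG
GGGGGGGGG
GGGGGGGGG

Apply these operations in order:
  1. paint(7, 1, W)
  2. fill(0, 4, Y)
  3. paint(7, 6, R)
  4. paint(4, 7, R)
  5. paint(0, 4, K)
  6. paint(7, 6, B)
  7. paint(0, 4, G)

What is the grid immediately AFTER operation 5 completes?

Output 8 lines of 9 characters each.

After op 1 paint(7,1,W):
GGGGGGGKG
GGGGGGGKG
GGGGGGGKG
GGGGGGGKG
GGGGGGGGG
GGGGGGGGG
GGGGGGGGG
GWGGGGGGG
After op 2 fill(0,4,Y) [67 cells changed]:
YYYYYYYKY
YYYYYYYKY
YYYYYYYKY
YYYYYYYKY
YYYYYYYYY
YYYYYYYYY
YYYYYYYYY
YWYYYYYYY
After op 3 paint(7,6,R):
YYYYYYYKY
YYYYYYYKY
YYYYYYYKY
YYYYYYYKY
YYYYYYYYY
YYYYYYYYY
YYYYYYYYY
YWYYYYRYY
After op 4 paint(4,7,R):
YYYYYYYKY
YYYYYYYKY
YYYYYYYKY
YYYYYYYKY
YYYYYYYRY
YYYYYYYYY
YYYYYYYYY
YWYYYYRYY
After op 5 paint(0,4,K):
YYYYKYYKY
YYYYYYYKY
YYYYYYYKY
YYYYYYYKY
YYYYYYYRY
YYYYYYYYY
YYYYYYYYY
YWYYYYRYY

Answer: YYYYKYYKY
YYYYYYYKY
YYYYYYYKY
YYYYYYYKY
YYYYYYYRY
YYYYYYYYY
YYYYYYYYY
YWYYYYRYY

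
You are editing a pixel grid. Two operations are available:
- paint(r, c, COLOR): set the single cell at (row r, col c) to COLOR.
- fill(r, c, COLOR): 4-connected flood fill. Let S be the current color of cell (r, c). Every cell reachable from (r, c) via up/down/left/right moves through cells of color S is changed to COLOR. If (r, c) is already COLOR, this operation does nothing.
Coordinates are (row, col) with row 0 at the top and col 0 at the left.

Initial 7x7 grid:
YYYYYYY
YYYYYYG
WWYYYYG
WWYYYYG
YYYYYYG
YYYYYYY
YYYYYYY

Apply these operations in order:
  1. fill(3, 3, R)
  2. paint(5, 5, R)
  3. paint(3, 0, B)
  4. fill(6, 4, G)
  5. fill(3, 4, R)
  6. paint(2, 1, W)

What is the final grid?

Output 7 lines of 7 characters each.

After op 1 fill(3,3,R) [41 cells changed]:
RRRRRRR
RRRRRRG
WWRRRRG
WWRRRRG
RRRRRRG
RRRRRRR
RRRRRRR
After op 2 paint(5,5,R):
RRRRRRR
RRRRRRG
WWRRRRG
WWRRRRG
RRRRRRG
RRRRRRR
RRRRRRR
After op 3 paint(3,0,B):
RRRRRRR
RRRRRRG
WWRRRRG
BWRRRRG
RRRRRRG
RRRRRRR
RRRRRRR
After op 4 fill(6,4,G) [41 cells changed]:
GGGGGGG
GGGGGGG
WWGGGGG
BWGGGGG
GGGGGGG
GGGGGGG
GGGGGGG
After op 5 fill(3,4,R) [45 cells changed]:
RRRRRRR
RRRRRRR
WWRRRRR
BWRRRRR
RRRRRRR
RRRRRRR
RRRRRRR
After op 6 paint(2,1,W):
RRRRRRR
RRRRRRR
WWRRRRR
BWRRRRR
RRRRRRR
RRRRRRR
RRRRRRR

Answer: RRRRRRR
RRRRRRR
WWRRRRR
BWRRRRR
RRRRRRR
RRRRRRR
RRRRRRR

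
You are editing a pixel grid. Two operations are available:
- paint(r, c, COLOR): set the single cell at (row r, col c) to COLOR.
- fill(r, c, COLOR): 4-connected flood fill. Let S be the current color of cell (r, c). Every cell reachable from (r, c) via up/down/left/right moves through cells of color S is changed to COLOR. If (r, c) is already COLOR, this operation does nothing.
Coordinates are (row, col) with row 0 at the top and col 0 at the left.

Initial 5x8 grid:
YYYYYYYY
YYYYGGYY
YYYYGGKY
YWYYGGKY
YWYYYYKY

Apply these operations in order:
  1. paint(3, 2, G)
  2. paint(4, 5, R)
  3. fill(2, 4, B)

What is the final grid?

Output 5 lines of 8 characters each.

After op 1 paint(3,2,G):
YYYYYYYY
YYYYGGYY
YYYYGGKY
YWGYGGKY
YWYYYYKY
After op 2 paint(4,5,R):
YYYYYYYY
YYYYGGYY
YYYYGGKY
YWGYGGKY
YWYYYRKY
After op 3 fill(2,4,B) [6 cells changed]:
YYYYYYYY
YYYYBBYY
YYYYBBKY
YWGYBBKY
YWYYYRKY

Answer: YYYYYYYY
YYYYBBYY
YYYYBBKY
YWGYBBKY
YWYYYRKY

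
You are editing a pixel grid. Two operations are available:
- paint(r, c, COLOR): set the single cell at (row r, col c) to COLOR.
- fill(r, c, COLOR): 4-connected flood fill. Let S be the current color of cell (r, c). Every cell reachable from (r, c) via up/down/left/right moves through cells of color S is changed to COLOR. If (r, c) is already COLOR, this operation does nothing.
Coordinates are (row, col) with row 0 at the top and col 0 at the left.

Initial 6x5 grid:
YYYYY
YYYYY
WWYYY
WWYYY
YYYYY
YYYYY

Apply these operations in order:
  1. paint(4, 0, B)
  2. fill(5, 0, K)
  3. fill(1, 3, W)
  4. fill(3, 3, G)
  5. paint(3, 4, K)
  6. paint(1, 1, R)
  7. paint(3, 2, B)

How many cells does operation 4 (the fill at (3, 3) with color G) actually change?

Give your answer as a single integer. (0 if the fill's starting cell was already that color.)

Answer: 29

Derivation:
After op 1 paint(4,0,B):
YYYYY
YYYYY
WWYYY
WWYYY
BYYYY
YYYYY
After op 2 fill(5,0,K) [25 cells changed]:
KKKKK
KKKKK
WWKKK
WWKKK
BKKKK
KKKKK
After op 3 fill(1,3,W) [25 cells changed]:
WWWWW
WWWWW
WWWWW
WWWWW
BWWWW
WWWWW
After op 4 fill(3,3,G) [29 cells changed]:
GGGGG
GGGGG
GGGGG
GGGGG
BGGGG
GGGGG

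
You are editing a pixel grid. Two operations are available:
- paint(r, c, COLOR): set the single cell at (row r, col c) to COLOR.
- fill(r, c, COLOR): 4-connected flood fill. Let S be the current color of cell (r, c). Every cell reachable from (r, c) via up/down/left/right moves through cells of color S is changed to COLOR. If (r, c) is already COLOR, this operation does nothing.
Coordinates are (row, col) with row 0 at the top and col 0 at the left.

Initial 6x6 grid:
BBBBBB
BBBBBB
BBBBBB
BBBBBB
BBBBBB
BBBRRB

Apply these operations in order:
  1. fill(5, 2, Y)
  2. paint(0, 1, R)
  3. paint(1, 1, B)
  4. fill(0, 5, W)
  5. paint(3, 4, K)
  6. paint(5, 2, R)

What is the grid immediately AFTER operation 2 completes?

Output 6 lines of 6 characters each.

Answer: YRYYYY
YYYYYY
YYYYYY
YYYYYY
YYYYYY
YYYRRY

Derivation:
After op 1 fill(5,2,Y) [34 cells changed]:
YYYYYY
YYYYYY
YYYYYY
YYYYYY
YYYYYY
YYYRRY
After op 2 paint(0,1,R):
YRYYYY
YYYYYY
YYYYYY
YYYYYY
YYYYYY
YYYRRY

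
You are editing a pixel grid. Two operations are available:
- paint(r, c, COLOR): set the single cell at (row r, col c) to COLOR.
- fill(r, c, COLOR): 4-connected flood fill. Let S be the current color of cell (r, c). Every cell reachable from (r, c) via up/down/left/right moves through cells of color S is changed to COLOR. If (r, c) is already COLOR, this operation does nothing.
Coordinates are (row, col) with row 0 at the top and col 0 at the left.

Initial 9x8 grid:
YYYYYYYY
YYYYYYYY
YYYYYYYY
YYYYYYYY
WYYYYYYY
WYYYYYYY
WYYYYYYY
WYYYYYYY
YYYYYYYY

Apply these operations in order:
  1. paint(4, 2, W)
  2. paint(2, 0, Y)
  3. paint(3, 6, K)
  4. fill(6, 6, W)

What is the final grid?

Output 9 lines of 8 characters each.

After op 1 paint(4,2,W):
YYYYYYYY
YYYYYYYY
YYYYYYYY
YYYYYYYY
WYWYYYYY
WYYYYYYY
WYYYYYYY
WYYYYYYY
YYYYYYYY
After op 2 paint(2,0,Y):
YYYYYYYY
YYYYYYYY
YYYYYYYY
YYYYYYYY
WYWYYYYY
WYYYYYYY
WYYYYYYY
WYYYYYYY
YYYYYYYY
After op 3 paint(3,6,K):
YYYYYYYY
YYYYYYYY
YYYYYYYY
YYYYYYKY
WYWYYYYY
WYYYYYYY
WYYYYYYY
WYYYYYYY
YYYYYYYY
After op 4 fill(6,6,W) [66 cells changed]:
WWWWWWWW
WWWWWWWW
WWWWWWWW
WWWWWWKW
WWWWWWWW
WWWWWWWW
WWWWWWWW
WWWWWWWW
WWWWWWWW

Answer: WWWWWWWW
WWWWWWWW
WWWWWWWW
WWWWWWKW
WWWWWWWW
WWWWWWWW
WWWWWWWW
WWWWWWWW
WWWWWWWW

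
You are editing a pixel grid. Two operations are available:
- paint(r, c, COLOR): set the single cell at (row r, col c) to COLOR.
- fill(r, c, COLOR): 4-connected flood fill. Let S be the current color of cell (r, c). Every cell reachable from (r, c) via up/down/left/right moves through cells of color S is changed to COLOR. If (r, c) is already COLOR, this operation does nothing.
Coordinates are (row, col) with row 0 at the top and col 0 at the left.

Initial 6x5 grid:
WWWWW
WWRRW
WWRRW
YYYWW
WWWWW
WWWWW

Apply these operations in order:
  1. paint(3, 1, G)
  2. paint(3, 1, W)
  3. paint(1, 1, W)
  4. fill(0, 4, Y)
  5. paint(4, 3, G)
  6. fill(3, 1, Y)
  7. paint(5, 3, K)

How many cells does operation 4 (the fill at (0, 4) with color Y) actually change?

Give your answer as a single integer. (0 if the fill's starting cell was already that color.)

Answer: 24

Derivation:
After op 1 paint(3,1,G):
WWWWW
WWRRW
WWRRW
YGYWW
WWWWW
WWWWW
After op 2 paint(3,1,W):
WWWWW
WWRRW
WWRRW
YWYWW
WWWWW
WWWWW
After op 3 paint(1,1,W):
WWWWW
WWRRW
WWRRW
YWYWW
WWWWW
WWWWW
After op 4 fill(0,4,Y) [24 cells changed]:
YYYYY
YYRRY
YYRRY
YYYYY
YYYYY
YYYYY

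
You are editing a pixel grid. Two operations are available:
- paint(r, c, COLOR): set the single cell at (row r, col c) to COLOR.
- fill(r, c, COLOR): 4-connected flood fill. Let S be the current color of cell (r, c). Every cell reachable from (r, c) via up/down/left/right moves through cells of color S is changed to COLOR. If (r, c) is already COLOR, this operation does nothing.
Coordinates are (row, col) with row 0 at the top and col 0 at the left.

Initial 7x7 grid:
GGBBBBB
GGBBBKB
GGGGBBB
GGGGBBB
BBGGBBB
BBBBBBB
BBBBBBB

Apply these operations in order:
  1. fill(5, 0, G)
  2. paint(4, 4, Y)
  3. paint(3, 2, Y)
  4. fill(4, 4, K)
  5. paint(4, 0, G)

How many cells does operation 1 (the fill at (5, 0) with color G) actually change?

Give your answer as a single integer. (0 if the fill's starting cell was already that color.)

Answer: 34

Derivation:
After op 1 fill(5,0,G) [34 cells changed]:
GGGGGGG
GGGGGKG
GGGGGGG
GGGGGGG
GGGGGGG
GGGGGGG
GGGGGGG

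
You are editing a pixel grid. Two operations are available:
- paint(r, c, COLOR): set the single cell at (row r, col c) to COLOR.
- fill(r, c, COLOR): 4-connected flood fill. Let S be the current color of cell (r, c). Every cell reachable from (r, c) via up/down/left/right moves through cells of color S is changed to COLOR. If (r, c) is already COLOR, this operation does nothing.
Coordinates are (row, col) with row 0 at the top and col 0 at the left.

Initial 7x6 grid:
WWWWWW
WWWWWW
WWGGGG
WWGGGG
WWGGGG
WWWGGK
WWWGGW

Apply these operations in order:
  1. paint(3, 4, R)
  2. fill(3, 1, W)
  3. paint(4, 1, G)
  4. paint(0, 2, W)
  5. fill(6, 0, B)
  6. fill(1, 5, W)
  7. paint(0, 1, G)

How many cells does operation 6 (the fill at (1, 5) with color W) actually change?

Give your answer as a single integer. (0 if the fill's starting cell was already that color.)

Answer: 23

Derivation:
After op 1 paint(3,4,R):
WWWWWW
WWWWWW
WWGGGG
WWGGRG
WWGGGG
WWWGGK
WWWGGW
After op 2 fill(3,1,W) [0 cells changed]:
WWWWWW
WWWWWW
WWGGGG
WWGGRG
WWGGGG
WWWGGK
WWWGGW
After op 3 paint(4,1,G):
WWWWWW
WWWWWW
WWGGGG
WWGGRG
WGGGGG
WWWGGK
WWWGGW
After op 4 paint(0,2,W):
WWWWWW
WWWWWW
WWGGGG
WWGGRG
WGGGGG
WWWGGK
WWWGGW
After op 5 fill(6,0,B) [23 cells changed]:
BBBBBB
BBBBBB
BBGGGG
BBGGRG
BGGGGG
BBBGGK
BBBGGW
After op 6 fill(1,5,W) [23 cells changed]:
WWWWWW
WWWWWW
WWGGGG
WWGGRG
WGGGGG
WWWGGK
WWWGGW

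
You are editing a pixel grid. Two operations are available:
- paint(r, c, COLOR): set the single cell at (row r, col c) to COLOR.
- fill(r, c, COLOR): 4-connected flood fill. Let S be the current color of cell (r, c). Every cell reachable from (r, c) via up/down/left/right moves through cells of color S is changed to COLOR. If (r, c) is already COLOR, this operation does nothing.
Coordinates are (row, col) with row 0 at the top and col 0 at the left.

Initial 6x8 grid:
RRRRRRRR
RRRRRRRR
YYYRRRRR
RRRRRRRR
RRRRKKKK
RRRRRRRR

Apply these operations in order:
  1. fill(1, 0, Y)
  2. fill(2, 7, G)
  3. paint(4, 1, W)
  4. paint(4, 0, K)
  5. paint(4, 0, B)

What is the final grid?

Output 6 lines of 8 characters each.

Answer: GGGGGGGG
GGGGGGGG
GGGGGGGG
GGGGGGGG
BWGGKKKK
GGGGGGGG

Derivation:
After op 1 fill(1,0,Y) [41 cells changed]:
YYYYYYYY
YYYYYYYY
YYYYYYYY
YYYYYYYY
YYYYKKKK
YYYYYYYY
After op 2 fill(2,7,G) [44 cells changed]:
GGGGGGGG
GGGGGGGG
GGGGGGGG
GGGGGGGG
GGGGKKKK
GGGGGGGG
After op 3 paint(4,1,W):
GGGGGGGG
GGGGGGGG
GGGGGGGG
GGGGGGGG
GWGGKKKK
GGGGGGGG
After op 4 paint(4,0,K):
GGGGGGGG
GGGGGGGG
GGGGGGGG
GGGGGGGG
KWGGKKKK
GGGGGGGG
After op 5 paint(4,0,B):
GGGGGGGG
GGGGGGGG
GGGGGGGG
GGGGGGGG
BWGGKKKK
GGGGGGGG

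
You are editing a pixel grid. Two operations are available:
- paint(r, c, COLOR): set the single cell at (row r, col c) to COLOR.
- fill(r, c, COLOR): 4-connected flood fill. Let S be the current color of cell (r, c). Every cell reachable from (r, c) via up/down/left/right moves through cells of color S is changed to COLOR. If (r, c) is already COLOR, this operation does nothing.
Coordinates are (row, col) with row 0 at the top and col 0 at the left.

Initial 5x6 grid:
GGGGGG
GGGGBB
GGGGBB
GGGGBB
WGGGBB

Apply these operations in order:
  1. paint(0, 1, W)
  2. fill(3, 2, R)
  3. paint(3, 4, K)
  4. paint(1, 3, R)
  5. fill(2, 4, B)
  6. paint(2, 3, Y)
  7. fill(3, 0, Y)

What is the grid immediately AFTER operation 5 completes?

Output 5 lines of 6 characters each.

Answer: RWRRRR
RRRRBB
RRRRBB
RRRRKB
WRRRBB

Derivation:
After op 1 paint(0,1,W):
GWGGGG
GGGGBB
GGGGBB
GGGGBB
WGGGBB
After op 2 fill(3,2,R) [20 cells changed]:
RWRRRR
RRRRBB
RRRRBB
RRRRBB
WRRRBB
After op 3 paint(3,4,K):
RWRRRR
RRRRBB
RRRRBB
RRRRKB
WRRRBB
After op 4 paint(1,3,R):
RWRRRR
RRRRBB
RRRRBB
RRRRKB
WRRRBB
After op 5 fill(2,4,B) [0 cells changed]:
RWRRRR
RRRRBB
RRRRBB
RRRRKB
WRRRBB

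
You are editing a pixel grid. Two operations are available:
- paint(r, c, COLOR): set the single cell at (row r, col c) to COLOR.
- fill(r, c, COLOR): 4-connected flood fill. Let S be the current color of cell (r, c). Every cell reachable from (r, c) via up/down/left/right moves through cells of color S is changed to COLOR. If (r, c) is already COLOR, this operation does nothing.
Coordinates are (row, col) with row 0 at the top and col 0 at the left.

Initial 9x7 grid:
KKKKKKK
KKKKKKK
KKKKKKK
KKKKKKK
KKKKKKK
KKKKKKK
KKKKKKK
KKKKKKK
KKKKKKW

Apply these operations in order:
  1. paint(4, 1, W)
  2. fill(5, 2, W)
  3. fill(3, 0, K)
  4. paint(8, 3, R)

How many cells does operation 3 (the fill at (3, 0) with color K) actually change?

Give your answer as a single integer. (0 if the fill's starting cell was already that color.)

Answer: 63

Derivation:
After op 1 paint(4,1,W):
KKKKKKK
KKKKKKK
KKKKKKK
KKKKKKK
KWKKKKK
KKKKKKK
KKKKKKK
KKKKKKK
KKKKKKW
After op 2 fill(5,2,W) [61 cells changed]:
WWWWWWW
WWWWWWW
WWWWWWW
WWWWWWW
WWWWWWW
WWWWWWW
WWWWWWW
WWWWWWW
WWWWWWW
After op 3 fill(3,0,K) [63 cells changed]:
KKKKKKK
KKKKKKK
KKKKKKK
KKKKKKK
KKKKKKK
KKKKKKK
KKKKKKK
KKKKKKK
KKKKKKK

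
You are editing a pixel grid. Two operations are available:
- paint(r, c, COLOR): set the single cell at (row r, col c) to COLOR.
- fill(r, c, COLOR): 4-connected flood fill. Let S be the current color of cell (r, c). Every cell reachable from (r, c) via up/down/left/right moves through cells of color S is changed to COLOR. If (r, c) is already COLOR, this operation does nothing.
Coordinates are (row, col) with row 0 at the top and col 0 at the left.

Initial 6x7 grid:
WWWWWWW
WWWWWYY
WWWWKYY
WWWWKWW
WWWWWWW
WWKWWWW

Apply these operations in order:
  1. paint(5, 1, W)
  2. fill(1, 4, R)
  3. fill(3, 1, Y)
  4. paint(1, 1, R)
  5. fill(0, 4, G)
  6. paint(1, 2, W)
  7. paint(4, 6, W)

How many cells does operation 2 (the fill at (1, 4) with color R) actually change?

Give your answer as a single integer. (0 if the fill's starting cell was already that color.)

Answer: 35

Derivation:
After op 1 paint(5,1,W):
WWWWWWW
WWWWWYY
WWWWKYY
WWWWKWW
WWWWWWW
WWKWWWW
After op 2 fill(1,4,R) [35 cells changed]:
RRRRRRR
RRRRRYY
RRRRKYY
RRRRKRR
RRRRRRR
RRKRRRR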